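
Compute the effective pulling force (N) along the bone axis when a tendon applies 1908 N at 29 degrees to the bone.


F_eff = F_tendon * cos(theta)
theta = 29 deg = 0.5061 rad
cos(theta) = 0.8746
F_eff = 1908 * 0.8746
F_eff = 1668.7744


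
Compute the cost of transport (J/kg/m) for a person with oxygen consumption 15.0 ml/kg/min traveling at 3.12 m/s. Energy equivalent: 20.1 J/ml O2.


Power per kg = VO2 * 20.1 / 60
Power per kg = 15.0 * 20.1 / 60 = 5.0250 W/kg
Cost = power_per_kg / speed
Cost = 5.0250 / 3.12
Cost = 1.6106


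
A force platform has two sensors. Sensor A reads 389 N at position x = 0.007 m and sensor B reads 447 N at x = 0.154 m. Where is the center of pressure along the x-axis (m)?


COP_x = (F1*x1 + F2*x2) / (F1 + F2)
COP_x = (389*0.007 + 447*0.154) / (389 + 447)
Numerator = 71.5610
Denominator = 836
COP_x = 0.0856


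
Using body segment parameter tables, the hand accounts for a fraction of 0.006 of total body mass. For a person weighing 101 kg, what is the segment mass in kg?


m_segment = body_mass * fraction
m_segment = 101 * 0.006
m_segment = 0.6060


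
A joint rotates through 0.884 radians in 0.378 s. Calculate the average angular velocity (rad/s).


omega = delta_theta / delta_t
omega = 0.884 / 0.378
omega = 2.3386


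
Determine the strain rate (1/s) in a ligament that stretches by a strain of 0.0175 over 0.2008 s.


strain_rate = delta_strain / delta_t
strain_rate = 0.0175 / 0.2008
strain_rate = 0.0872


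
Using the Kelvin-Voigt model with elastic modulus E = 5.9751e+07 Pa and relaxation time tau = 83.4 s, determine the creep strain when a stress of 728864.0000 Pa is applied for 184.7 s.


epsilon(t) = (sigma/E) * (1 - exp(-t/tau))
sigma/E = 728864.0000 / 5.9751e+07 = 0.0122
exp(-t/tau) = exp(-184.7 / 83.4) = 0.1092
epsilon = 0.0122 * (1 - 0.1092)
epsilon = 0.0109


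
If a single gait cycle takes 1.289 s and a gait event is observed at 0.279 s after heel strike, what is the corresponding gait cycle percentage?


pct = (event_time / cycle_time) * 100
pct = (0.279 / 1.289) * 100
ratio = 0.2164
pct = 21.6447


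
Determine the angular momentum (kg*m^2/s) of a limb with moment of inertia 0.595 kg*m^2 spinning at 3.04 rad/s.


L = I * omega
L = 0.595 * 3.04
L = 1.8088


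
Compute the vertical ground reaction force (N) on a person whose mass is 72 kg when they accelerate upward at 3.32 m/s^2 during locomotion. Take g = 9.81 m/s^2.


GRF = m * (g + a)
GRF = 72 * (9.81 + 3.32)
GRF = 72 * 13.1300
GRF = 945.3600


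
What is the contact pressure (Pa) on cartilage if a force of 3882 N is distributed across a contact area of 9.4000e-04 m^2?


P = F / A
P = 3882 / 9.4000e-04
P = 4.1298e+06


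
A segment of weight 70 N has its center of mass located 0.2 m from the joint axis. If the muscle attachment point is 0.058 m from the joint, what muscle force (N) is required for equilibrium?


F_muscle = W * d_load / d_muscle
F_muscle = 70 * 0.2 / 0.058
Numerator = 14.0000
F_muscle = 241.3793


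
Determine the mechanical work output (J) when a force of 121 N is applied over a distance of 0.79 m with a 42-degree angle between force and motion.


W = F * d * cos(theta)
theta = 42 deg = 0.7330 rad
cos(theta) = 0.7431
W = 121 * 0.79 * 0.7431
W = 71.0372


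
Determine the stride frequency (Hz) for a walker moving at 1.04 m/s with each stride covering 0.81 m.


f = v / stride_length
f = 1.04 / 0.81
f = 1.2840


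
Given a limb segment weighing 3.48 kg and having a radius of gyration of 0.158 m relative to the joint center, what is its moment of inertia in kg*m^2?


I = m * k^2
I = 3.48 * 0.158^2
k^2 = 0.0250
I = 0.0869


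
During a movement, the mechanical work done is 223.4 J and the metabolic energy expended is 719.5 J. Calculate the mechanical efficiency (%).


eta = (W_mech / E_meta) * 100
eta = (223.4 / 719.5) * 100
ratio = 0.3105
eta = 31.0493


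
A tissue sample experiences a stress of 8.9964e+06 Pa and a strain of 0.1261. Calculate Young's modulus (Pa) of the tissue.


E = stress / strain
E = 8.9964e+06 / 0.1261
E = 7.1343e+07


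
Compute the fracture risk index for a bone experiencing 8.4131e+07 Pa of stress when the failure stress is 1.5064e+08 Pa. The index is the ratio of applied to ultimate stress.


FRI = applied / ultimate
FRI = 8.4131e+07 / 1.5064e+08
FRI = 0.5585


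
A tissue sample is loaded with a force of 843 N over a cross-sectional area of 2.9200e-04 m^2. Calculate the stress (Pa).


stress = F / A
stress = 843 / 2.9200e-04
stress = 2.8870e+06


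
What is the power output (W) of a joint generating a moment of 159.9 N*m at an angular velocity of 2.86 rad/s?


P = M * omega
P = 159.9 * 2.86
P = 457.3140


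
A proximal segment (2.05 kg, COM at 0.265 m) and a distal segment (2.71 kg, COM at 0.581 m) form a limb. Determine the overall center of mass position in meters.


COM = (m1*x1 + m2*x2) / (m1 + m2)
COM = (2.05*0.265 + 2.71*0.581) / (2.05 + 2.71)
Numerator = 2.1178
Denominator = 4.7600
COM = 0.4449


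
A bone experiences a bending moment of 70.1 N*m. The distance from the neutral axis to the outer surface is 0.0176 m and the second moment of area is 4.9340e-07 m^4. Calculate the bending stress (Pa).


sigma = M * c / I
sigma = 70.1 * 0.0176 / 4.9340e-07
M * c = 1.2338
sigma = 2.5005e+06


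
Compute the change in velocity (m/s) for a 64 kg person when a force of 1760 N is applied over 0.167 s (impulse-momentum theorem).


J = F * dt = 1760 * 0.167 = 293.9200 N*s
delta_v = J / m
delta_v = 293.9200 / 64
delta_v = 4.5925


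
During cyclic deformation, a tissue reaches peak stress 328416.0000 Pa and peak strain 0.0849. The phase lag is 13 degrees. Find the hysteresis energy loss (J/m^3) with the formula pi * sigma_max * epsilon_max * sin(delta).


E_loss = pi * sigma_max * epsilon_max * sin(delta)
delta = 13 deg = 0.2269 rad
sin(delta) = 0.2250
E_loss = pi * 328416.0000 * 0.0849 * 0.2250
E_loss = 19704.7034


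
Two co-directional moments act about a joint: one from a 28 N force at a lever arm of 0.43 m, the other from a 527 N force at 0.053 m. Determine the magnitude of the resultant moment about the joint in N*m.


M = F1 * d1 + F2 * d2
M = 28 * 0.43 + 527 * 0.053
M = 12.0400 + 27.9310
M = 39.9710


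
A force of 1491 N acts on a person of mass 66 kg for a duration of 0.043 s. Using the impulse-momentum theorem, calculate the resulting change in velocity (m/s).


J = F * dt = 1491 * 0.043 = 64.1130 N*s
delta_v = J / m
delta_v = 64.1130 / 66
delta_v = 0.9714


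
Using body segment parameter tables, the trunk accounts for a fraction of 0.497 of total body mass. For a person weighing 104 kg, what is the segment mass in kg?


m_segment = body_mass * fraction
m_segment = 104 * 0.497
m_segment = 51.6880


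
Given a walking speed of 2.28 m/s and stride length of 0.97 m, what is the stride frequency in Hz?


f = v / stride_length
f = 2.28 / 0.97
f = 2.3505


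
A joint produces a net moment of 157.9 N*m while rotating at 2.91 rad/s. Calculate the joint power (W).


P = M * omega
P = 157.9 * 2.91
P = 459.4890


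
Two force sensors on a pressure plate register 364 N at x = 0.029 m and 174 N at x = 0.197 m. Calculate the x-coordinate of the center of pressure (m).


COP_x = (F1*x1 + F2*x2) / (F1 + F2)
COP_x = (364*0.029 + 174*0.197) / (364 + 174)
Numerator = 44.8340
Denominator = 538
COP_x = 0.0833


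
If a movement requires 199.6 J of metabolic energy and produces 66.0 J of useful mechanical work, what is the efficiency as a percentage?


eta = (W_mech / E_meta) * 100
eta = (66.0 / 199.6) * 100
ratio = 0.3307
eta = 33.0661


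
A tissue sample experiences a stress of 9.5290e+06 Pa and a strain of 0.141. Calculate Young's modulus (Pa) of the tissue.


E = stress / strain
E = 9.5290e+06 / 0.141
E = 6.7582e+07


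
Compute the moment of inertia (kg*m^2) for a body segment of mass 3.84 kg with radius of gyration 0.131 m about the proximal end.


I = m * k^2
I = 3.84 * 0.131^2
k^2 = 0.0172
I = 0.0659


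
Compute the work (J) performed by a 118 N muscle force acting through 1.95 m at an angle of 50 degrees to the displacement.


W = F * d * cos(theta)
theta = 50 deg = 0.8727 rad
cos(theta) = 0.6428
W = 118 * 1.95 * 0.6428
W = 147.9054


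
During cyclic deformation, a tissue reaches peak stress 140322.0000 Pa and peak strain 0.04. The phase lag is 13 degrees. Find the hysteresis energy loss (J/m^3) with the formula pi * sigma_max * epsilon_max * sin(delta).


E_loss = pi * sigma_max * epsilon_max * sin(delta)
delta = 13 deg = 0.2269 rad
sin(delta) = 0.2250
E_loss = pi * 140322.0000 * 0.04 * 0.2250
E_loss = 3966.6480


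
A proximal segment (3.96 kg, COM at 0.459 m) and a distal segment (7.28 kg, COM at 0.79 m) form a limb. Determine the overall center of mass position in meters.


COM = (m1*x1 + m2*x2) / (m1 + m2)
COM = (3.96*0.459 + 7.28*0.79) / (3.96 + 7.28)
Numerator = 7.5688
Denominator = 11.2400
COM = 0.6734


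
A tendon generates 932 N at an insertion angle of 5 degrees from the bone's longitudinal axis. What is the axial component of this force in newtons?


F_eff = F_tendon * cos(theta)
theta = 5 deg = 0.0873 rad
cos(theta) = 0.9962
F_eff = 932 * 0.9962
F_eff = 928.4535


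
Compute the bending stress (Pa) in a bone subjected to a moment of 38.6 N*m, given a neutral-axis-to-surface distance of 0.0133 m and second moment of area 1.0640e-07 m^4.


sigma = M * c / I
sigma = 38.6 * 0.0133 / 1.0640e-07
M * c = 0.5134
sigma = 4.8250e+06


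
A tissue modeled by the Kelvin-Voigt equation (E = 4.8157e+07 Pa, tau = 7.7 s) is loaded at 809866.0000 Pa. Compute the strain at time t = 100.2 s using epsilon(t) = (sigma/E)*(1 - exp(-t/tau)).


epsilon(t) = (sigma/E) * (1 - exp(-t/tau))
sigma/E = 809866.0000 / 4.8157e+07 = 0.0168
exp(-t/tau) = exp(-100.2 / 7.7) = 2.2312e-06
epsilon = 0.0168 * (1 - 2.2312e-06)
epsilon = 0.0168


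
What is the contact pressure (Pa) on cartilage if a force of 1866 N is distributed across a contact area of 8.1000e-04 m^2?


P = F / A
P = 1866 / 8.1000e-04
P = 2.3037e+06


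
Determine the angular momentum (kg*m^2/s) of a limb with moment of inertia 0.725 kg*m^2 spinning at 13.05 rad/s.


L = I * omega
L = 0.725 * 13.05
L = 9.4612


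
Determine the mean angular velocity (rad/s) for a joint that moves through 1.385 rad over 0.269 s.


omega = delta_theta / delta_t
omega = 1.385 / 0.269
omega = 5.1487


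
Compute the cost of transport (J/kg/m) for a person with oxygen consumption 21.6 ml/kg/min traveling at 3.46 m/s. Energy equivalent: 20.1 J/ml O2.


Power per kg = VO2 * 20.1 / 60
Power per kg = 21.6 * 20.1 / 60 = 7.2360 W/kg
Cost = power_per_kg / speed
Cost = 7.2360 / 3.46
Cost = 2.0913


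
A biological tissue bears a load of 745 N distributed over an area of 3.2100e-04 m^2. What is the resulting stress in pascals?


stress = F / A
stress = 745 / 3.2100e-04
stress = 2.3209e+06


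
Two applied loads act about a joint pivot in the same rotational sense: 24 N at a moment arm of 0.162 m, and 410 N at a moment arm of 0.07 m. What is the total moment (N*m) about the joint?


M = F1 * d1 + F2 * d2
M = 24 * 0.162 + 410 * 0.07
M = 3.8880 + 28.7000
M = 32.5880


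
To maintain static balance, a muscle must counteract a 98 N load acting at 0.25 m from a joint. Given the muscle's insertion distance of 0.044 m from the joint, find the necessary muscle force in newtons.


F_muscle = W * d_load / d_muscle
F_muscle = 98 * 0.25 / 0.044
Numerator = 24.5000
F_muscle = 556.8182


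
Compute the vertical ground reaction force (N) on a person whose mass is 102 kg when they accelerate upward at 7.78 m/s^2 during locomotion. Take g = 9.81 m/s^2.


GRF = m * (g + a)
GRF = 102 * (9.81 + 7.78)
GRF = 102 * 17.5900
GRF = 1794.1800


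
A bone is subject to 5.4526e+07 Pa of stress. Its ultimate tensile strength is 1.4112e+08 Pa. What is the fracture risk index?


FRI = applied / ultimate
FRI = 5.4526e+07 / 1.4112e+08
FRI = 0.3864


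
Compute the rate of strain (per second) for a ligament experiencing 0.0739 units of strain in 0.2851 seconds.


strain_rate = delta_strain / delta_t
strain_rate = 0.0739 / 0.2851
strain_rate = 0.2592


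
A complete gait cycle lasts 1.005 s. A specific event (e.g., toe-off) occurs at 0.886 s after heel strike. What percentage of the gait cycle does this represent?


pct = (event_time / cycle_time) * 100
pct = (0.886 / 1.005) * 100
ratio = 0.8816
pct = 88.1592


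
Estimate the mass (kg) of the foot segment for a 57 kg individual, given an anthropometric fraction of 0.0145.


m_segment = body_mass * fraction
m_segment = 57 * 0.0145
m_segment = 0.8265


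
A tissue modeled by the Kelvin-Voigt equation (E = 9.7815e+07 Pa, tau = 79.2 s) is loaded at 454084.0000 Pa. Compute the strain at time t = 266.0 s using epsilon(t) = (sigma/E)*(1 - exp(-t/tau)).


epsilon(t) = (sigma/E) * (1 - exp(-t/tau))
sigma/E = 454084.0000 / 9.7815e+07 = 0.0046
exp(-t/tau) = exp(-266.0 / 79.2) = 0.0348
epsilon = 0.0046 * (1 - 0.0348)
epsilon = 0.0045


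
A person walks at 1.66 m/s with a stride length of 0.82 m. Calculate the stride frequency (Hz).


f = v / stride_length
f = 1.66 / 0.82
f = 2.0244


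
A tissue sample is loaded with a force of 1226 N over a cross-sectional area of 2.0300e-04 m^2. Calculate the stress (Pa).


stress = F / A
stress = 1226 / 2.0300e-04
stress = 6.0394e+06


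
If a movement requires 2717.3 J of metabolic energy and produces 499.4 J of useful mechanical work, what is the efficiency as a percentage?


eta = (W_mech / E_meta) * 100
eta = (499.4 / 2717.3) * 100
ratio = 0.1838
eta = 18.3785


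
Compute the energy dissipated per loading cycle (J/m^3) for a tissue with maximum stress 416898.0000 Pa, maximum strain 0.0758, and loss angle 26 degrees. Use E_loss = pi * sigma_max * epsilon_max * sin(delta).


E_loss = pi * sigma_max * epsilon_max * sin(delta)
delta = 26 deg = 0.4538 rad
sin(delta) = 0.4384
E_loss = pi * 416898.0000 * 0.0758 * 0.4384
E_loss = 43520.1969


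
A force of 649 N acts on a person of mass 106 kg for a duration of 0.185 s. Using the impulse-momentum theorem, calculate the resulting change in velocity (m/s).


J = F * dt = 649 * 0.185 = 120.0650 N*s
delta_v = J / m
delta_v = 120.0650 / 106
delta_v = 1.1327


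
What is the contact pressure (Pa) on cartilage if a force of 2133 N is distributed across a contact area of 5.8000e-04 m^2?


P = F / A
P = 2133 / 5.8000e-04
P = 3.6776e+06


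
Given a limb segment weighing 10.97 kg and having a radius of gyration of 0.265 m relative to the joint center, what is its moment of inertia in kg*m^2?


I = m * k^2
I = 10.97 * 0.265^2
k^2 = 0.0702
I = 0.7704


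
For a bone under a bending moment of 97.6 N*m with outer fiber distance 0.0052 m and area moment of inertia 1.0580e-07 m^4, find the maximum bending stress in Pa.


sigma = M * c / I
sigma = 97.6 * 0.0052 / 1.0580e-07
M * c = 0.5075
sigma = 4.7970e+06


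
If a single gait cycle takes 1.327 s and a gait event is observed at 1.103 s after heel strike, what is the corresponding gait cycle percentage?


pct = (event_time / cycle_time) * 100
pct = (1.103 / 1.327) * 100
ratio = 0.8312
pct = 83.1198


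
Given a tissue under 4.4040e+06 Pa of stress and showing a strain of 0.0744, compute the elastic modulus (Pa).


E = stress / strain
E = 4.4040e+06 / 0.0744
E = 5.9194e+07


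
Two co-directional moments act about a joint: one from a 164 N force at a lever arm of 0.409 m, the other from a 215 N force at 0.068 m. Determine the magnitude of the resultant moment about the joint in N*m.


M = F1 * d1 + F2 * d2
M = 164 * 0.409 + 215 * 0.068
M = 67.0760 + 14.6200
M = 81.6960


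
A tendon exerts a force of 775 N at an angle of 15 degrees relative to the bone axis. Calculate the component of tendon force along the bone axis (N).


F_eff = F_tendon * cos(theta)
theta = 15 deg = 0.2618 rad
cos(theta) = 0.9659
F_eff = 775 * 0.9659
F_eff = 748.5925


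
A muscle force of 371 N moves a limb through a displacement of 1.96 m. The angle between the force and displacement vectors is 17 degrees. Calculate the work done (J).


W = F * d * cos(theta)
theta = 17 deg = 0.2967 rad
cos(theta) = 0.9563
W = 371 * 1.96 * 0.9563
W = 695.3866


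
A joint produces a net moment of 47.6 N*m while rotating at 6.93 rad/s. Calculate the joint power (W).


P = M * omega
P = 47.6 * 6.93
P = 329.8680


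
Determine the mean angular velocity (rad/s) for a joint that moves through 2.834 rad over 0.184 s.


omega = delta_theta / delta_t
omega = 2.834 / 0.184
omega = 15.4022


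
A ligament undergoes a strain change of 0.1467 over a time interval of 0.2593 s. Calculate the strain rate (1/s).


strain_rate = delta_strain / delta_t
strain_rate = 0.1467 / 0.2593
strain_rate = 0.5658


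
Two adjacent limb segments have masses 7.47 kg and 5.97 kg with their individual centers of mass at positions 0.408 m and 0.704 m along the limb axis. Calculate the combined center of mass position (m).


COM = (m1*x1 + m2*x2) / (m1 + m2)
COM = (7.47*0.408 + 5.97*0.704) / (7.47 + 5.97)
Numerator = 7.2506
Denominator = 13.4400
COM = 0.5395


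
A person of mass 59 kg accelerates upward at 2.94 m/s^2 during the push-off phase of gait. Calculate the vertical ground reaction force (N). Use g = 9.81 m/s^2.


GRF = m * (g + a)
GRF = 59 * (9.81 + 2.94)
GRF = 59 * 12.7500
GRF = 752.2500


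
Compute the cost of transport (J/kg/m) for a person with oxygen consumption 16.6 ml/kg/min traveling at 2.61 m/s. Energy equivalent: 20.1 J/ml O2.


Power per kg = VO2 * 20.1 / 60
Power per kg = 16.6 * 20.1 / 60 = 5.5610 W/kg
Cost = power_per_kg / speed
Cost = 5.5610 / 2.61
Cost = 2.1307


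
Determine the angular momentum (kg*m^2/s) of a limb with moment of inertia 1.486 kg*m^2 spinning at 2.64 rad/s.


L = I * omega
L = 1.486 * 2.64
L = 3.9230


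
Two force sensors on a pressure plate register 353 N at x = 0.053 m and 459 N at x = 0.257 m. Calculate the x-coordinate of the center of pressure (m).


COP_x = (F1*x1 + F2*x2) / (F1 + F2)
COP_x = (353*0.053 + 459*0.257) / (353 + 459)
Numerator = 136.6720
Denominator = 812
COP_x = 0.1683


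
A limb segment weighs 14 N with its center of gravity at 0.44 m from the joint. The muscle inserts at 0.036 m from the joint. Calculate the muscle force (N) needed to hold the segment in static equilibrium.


F_muscle = W * d_load / d_muscle
F_muscle = 14 * 0.44 / 0.036
Numerator = 6.1600
F_muscle = 171.1111


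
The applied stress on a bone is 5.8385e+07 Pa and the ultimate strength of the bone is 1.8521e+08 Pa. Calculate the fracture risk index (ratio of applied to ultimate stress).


FRI = applied / ultimate
FRI = 5.8385e+07 / 1.8521e+08
FRI = 0.3152


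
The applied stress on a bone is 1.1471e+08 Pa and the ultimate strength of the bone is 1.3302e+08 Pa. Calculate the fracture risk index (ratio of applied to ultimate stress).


FRI = applied / ultimate
FRI = 1.1471e+08 / 1.3302e+08
FRI = 0.8624


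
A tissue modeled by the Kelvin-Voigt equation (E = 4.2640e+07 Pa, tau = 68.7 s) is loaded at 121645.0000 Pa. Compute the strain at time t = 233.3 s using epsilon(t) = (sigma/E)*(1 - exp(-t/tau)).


epsilon(t) = (sigma/E) * (1 - exp(-t/tau))
sigma/E = 121645.0000 / 4.2640e+07 = 0.0029
exp(-t/tau) = exp(-233.3 / 68.7) = 0.0335
epsilon = 0.0029 * (1 - 0.0335)
epsilon = 0.0028


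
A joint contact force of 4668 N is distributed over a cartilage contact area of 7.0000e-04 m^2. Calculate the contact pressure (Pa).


P = F / A
P = 4668 / 7.0000e-04
P = 6.6686e+06


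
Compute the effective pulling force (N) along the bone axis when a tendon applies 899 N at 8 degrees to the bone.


F_eff = F_tendon * cos(theta)
theta = 8 deg = 0.1396 rad
cos(theta) = 0.9903
F_eff = 899 * 0.9903
F_eff = 890.2510


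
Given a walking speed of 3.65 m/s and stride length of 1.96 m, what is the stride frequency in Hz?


f = v / stride_length
f = 3.65 / 1.96
f = 1.8622


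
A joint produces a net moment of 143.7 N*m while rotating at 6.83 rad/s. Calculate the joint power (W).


P = M * omega
P = 143.7 * 6.83
P = 981.4710


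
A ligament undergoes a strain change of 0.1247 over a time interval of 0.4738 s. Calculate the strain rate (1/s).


strain_rate = delta_strain / delta_t
strain_rate = 0.1247 / 0.4738
strain_rate = 0.2632


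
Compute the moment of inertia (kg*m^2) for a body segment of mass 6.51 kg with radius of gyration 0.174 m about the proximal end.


I = m * k^2
I = 6.51 * 0.174^2
k^2 = 0.0303
I = 0.1971


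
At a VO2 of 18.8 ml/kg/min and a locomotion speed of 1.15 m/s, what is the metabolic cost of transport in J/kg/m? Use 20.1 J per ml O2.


Power per kg = VO2 * 20.1 / 60
Power per kg = 18.8 * 20.1 / 60 = 6.2980 W/kg
Cost = power_per_kg / speed
Cost = 6.2980 / 1.15
Cost = 5.4765


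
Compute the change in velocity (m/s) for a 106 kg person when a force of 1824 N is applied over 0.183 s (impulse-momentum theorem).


J = F * dt = 1824 * 0.183 = 333.7920 N*s
delta_v = J / m
delta_v = 333.7920 / 106
delta_v = 3.1490


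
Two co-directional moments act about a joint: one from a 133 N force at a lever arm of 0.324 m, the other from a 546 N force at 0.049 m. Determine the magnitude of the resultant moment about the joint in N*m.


M = F1 * d1 + F2 * d2
M = 133 * 0.324 + 546 * 0.049
M = 43.0920 + 26.7540
M = 69.8460


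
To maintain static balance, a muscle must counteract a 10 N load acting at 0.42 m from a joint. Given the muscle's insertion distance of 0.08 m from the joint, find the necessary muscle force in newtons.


F_muscle = W * d_load / d_muscle
F_muscle = 10 * 0.42 / 0.08
Numerator = 4.2000
F_muscle = 52.5000


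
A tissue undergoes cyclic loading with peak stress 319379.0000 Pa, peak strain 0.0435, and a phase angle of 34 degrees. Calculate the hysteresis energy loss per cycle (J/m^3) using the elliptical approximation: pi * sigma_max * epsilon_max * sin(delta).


E_loss = pi * sigma_max * epsilon_max * sin(delta)
delta = 34 deg = 0.5934 rad
sin(delta) = 0.5592
E_loss = pi * 319379.0000 * 0.0435 * 0.5592
E_loss = 24406.5918


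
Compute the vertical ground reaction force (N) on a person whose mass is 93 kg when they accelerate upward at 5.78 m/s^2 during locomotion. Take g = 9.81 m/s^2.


GRF = m * (g + a)
GRF = 93 * (9.81 + 5.78)
GRF = 93 * 15.5900
GRF = 1449.8700


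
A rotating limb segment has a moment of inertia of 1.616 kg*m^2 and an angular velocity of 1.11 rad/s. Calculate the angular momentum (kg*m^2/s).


L = I * omega
L = 1.616 * 1.11
L = 1.7938


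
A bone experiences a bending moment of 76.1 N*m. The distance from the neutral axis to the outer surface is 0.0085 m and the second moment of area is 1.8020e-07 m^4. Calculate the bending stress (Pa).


sigma = M * c / I
sigma = 76.1 * 0.0085 / 1.8020e-07
M * c = 0.6469
sigma = 3.5896e+06


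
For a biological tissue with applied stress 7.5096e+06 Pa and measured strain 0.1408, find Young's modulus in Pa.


E = stress / strain
E = 7.5096e+06 / 0.1408
E = 5.3335e+07


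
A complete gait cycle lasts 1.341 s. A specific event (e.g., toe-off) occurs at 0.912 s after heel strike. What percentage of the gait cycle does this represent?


pct = (event_time / cycle_time) * 100
pct = (0.912 / 1.341) * 100
ratio = 0.6801
pct = 68.0089


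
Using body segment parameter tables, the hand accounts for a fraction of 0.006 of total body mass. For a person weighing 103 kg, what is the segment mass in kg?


m_segment = body_mass * fraction
m_segment = 103 * 0.006
m_segment = 0.6180


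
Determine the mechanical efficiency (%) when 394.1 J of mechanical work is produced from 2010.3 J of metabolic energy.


eta = (W_mech / E_meta) * 100
eta = (394.1 / 2010.3) * 100
ratio = 0.1960
eta = 19.6040


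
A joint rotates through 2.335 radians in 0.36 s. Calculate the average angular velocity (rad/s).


omega = delta_theta / delta_t
omega = 2.335 / 0.36
omega = 6.4861


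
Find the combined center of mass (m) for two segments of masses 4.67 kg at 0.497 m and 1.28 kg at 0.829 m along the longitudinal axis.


COM = (m1*x1 + m2*x2) / (m1 + m2)
COM = (4.67*0.497 + 1.28*0.829) / (4.67 + 1.28)
Numerator = 3.3821
Denominator = 5.9500
COM = 0.5684


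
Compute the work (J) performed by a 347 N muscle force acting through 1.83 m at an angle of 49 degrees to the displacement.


W = F * d * cos(theta)
theta = 49 deg = 0.8552 rad
cos(theta) = 0.6561
W = 347 * 1.83 * 0.6561
W = 416.6040


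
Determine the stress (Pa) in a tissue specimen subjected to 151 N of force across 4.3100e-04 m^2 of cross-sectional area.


stress = F / A
stress = 151 / 4.3100e-04
stress = 350348.0278


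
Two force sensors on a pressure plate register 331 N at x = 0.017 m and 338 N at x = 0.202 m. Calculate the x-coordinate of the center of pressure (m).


COP_x = (F1*x1 + F2*x2) / (F1 + F2)
COP_x = (331*0.017 + 338*0.202) / (331 + 338)
Numerator = 73.9030
Denominator = 669
COP_x = 0.1105


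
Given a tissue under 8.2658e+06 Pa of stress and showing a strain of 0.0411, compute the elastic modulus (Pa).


E = stress / strain
E = 8.2658e+06 / 0.0411
E = 2.0111e+08


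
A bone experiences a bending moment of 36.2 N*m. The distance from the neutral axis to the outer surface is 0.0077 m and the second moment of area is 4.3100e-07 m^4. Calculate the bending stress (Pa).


sigma = M * c / I
sigma = 36.2 * 0.0077 / 4.3100e-07
M * c = 0.2787
sigma = 646728.5383


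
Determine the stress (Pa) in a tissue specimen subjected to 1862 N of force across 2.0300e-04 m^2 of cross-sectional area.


stress = F / A
stress = 1862 / 2.0300e-04
stress = 9.1724e+06


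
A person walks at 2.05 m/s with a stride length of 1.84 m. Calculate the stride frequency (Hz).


f = v / stride_length
f = 2.05 / 1.84
f = 1.1141


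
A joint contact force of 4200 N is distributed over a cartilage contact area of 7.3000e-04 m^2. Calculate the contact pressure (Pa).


P = F / A
P = 4200 / 7.3000e-04
P = 5.7534e+06


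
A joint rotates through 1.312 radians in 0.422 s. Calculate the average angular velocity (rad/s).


omega = delta_theta / delta_t
omega = 1.312 / 0.422
omega = 3.1090


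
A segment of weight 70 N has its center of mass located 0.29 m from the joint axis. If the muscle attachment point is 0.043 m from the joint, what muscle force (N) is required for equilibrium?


F_muscle = W * d_load / d_muscle
F_muscle = 70 * 0.29 / 0.043
Numerator = 20.3000
F_muscle = 472.0930


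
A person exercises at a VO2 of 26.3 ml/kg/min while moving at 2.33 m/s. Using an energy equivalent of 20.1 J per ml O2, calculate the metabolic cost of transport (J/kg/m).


Power per kg = VO2 * 20.1 / 60
Power per kg = 26.3 * 20.1 / 60 = 8.8105 W/kg
Cost = power_per_kg / speed
Cost = 8.8105 / 2.33
Cost = 3.7813


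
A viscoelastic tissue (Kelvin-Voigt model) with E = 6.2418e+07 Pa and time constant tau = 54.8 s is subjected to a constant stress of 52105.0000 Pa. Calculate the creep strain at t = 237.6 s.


epsilon(t) = (sigma/E) * (1 - exp(-t/tau))
sigma/E = 52105.0000 / 6.2418e+07 = 8.3478e-04
exp(-t/tau) = exp(-237.6 / 54.8) = 0.0131
epsilon = 8.3478e-04 * (1 - 0.0131)
epsilon = 8.2385e-04


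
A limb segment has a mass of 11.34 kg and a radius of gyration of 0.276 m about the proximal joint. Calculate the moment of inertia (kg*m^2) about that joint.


I = m * k^2
I = 11.34 * 0.276^2
k^2 = 0.0762
I = 0.8638


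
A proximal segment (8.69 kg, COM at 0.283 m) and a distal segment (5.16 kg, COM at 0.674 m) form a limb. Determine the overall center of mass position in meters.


COM = (m1*x1 + m2*x2) / (m1 + m2)
COM = (8.69*0.283 + 5.16*0.674) / (8.69 + 5.16)
Numerator = 5.9371
Denominator = 13.8500
COM = 0.4287


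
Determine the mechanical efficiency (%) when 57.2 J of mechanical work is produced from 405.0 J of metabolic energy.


eta = (W_mech / E_meta) * 100
eta = (57.2 / 405.0) * 100
ratio = 0.1412
eta = 14.1235


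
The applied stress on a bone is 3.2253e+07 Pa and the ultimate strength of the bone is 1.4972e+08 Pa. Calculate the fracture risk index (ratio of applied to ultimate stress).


FRI = applied / ultimate
FRI = 3.2253e+07 / 1.4972e+08
FRI = 0.2154


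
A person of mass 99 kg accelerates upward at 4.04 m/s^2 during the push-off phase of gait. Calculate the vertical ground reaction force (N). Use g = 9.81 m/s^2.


GRF = m * (g + a)
GRF = 99 * (9.81 + 4.04)
GRF = 99 * 13.8500
GRF = 1371.1500


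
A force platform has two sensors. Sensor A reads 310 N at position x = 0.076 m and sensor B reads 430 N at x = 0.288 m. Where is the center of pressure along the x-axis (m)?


COP_x = (F1*x1 + F2*x2) / (F1 + F2)
COP_x = (310*0.076 + 430*0.288) / (310 + 430)
Numerator = 147.4000
Denominator = 740
COP_x = 0.1992


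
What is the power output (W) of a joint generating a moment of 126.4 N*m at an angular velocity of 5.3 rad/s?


P = M * omega
P = 126.4 * 5.3
P = 669.9200


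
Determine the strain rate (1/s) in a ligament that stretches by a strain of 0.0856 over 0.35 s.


strain_rate = delta_strain / delta_t
strain_rate = 0.0856 / 0.35
strain_rate = 0.2446


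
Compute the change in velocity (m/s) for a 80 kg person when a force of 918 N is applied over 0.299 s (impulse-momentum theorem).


J = F * dt = 918 * 0.299 = 274.4820 N*s
delta_v = J / m
delta_v = 274.4820 / 80
delta_v = 3.4310


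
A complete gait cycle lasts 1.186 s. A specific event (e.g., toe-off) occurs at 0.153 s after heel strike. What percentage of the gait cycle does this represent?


pct = (event_time / cycle_time) * 100
pct = (0.153 / 1.186) * 100
ratio = 0.1290
pct = 12.9005


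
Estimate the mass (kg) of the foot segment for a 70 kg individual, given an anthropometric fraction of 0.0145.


m_segment = body_mass * fraction
m_segment = 70 * 0.0145
m_segment = 1.0150


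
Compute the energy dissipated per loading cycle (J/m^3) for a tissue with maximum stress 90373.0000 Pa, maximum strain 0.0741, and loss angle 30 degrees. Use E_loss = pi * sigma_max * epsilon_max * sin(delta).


E_loss = pi * sigma_max * epsilon_max * sin(delta)
delta = 30 deg = 0.5236 rad
sin(delta) = 0.5000
E_loss = pi * 90373.0000 * 0.0741 * 0.5000
E_loss = 10519.0564


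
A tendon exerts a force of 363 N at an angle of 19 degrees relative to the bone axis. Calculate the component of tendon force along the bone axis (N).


F_eff = F_tendon * cos(theta)
theta = 19 deg = 0.3316 rad
cos(theta) = 0.9455
F_eff = 363 * 0.9455
F_eff = 343.2232


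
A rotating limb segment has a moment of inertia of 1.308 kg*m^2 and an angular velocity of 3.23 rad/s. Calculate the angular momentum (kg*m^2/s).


L = I * omega
L = 1.308 * 3.23
L = 4.2248


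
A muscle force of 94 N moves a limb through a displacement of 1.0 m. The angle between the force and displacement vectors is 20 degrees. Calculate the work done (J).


W = F * d * cos(theta)
theta = 20 deg = 0.3491 rad
cos(theta) = 0.9397
W = 94 * 1.0 * 0.9397
W = 88.3311


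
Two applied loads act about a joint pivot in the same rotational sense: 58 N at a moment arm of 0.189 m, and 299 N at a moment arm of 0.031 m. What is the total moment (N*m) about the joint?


M = F1 * d1 + F2 * d2
M = 58 * 0.189 + 299 * 0.031
M = 10.9620 + 9.2690
M = 20.2310


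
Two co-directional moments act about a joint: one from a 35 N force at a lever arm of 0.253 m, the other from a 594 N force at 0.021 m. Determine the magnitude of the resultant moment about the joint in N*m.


M = F1 * d1 + F2 * d2
M = 35 * 0.253 + 594 * 0.021
M = 8.8550 + 12.4740
M = 21.3290


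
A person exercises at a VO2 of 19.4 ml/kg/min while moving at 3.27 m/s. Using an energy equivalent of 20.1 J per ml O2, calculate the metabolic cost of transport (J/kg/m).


Power per kg = VO2 * 20.1 / 60
Power per kg = 19.4 * 20.1 / 60 = 6.4990 W/kg
Cost = power_per_kg / speed
Cost = 6.4990 / 3.27
Cost = 1.9875


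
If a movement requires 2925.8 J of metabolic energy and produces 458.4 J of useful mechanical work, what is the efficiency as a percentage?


eta = (W_mech / E_meta) * 100
eta = (458.4 / 2925.8) * 100
ratio = 0.1567
eta = 15.6675


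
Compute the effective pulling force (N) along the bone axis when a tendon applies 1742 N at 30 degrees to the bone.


F_eff = F_tendon * cos(theta)
theta = 30 deg = 0.5236 rad
cos(theta) = 0.8660
F_eff = 1742 * 0.8660
F_eff = 1508.6163


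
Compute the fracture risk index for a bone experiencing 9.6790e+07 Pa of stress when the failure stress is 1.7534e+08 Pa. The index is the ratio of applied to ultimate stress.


FRI = applied / ultimate
FRI = 9.6790e+07 / 1.7534e+08
FRI = 0.5520


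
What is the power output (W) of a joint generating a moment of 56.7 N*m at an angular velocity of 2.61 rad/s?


P = M * omega
P = 56.7 * 2.61
P = 147.9870


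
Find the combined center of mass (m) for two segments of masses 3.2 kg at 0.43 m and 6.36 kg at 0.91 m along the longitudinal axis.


COM = (m1*x1 + m2*x2) / (m1 + m2)
COM = (3.2*0.43 + 6.36*0.91) / (3.2 + 6.36)
Numerator = 7.1636
Denominator = 9.5600
COM = 0.7493


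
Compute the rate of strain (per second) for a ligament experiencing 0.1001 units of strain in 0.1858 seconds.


strain_rate = delta_strain / delta_t
strain_rate = 0.1001 / 0.1858
strain_rate = 0.5388


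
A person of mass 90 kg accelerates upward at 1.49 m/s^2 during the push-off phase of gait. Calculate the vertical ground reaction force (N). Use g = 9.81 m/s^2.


GRF = m * (g + a)
GRF = 90 * (9.81 + 1.49)
GRF = 90 * 11.3000
GRF = 1017.0000


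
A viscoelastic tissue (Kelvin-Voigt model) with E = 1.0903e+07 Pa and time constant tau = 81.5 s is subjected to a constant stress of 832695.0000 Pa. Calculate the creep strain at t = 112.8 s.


epsilon(t) = (sigma/E) * (1 - exp(-t/tau))
sigma/E = 832695.0000 / 1.0903e+07 = 0.0764
exp(-t/tau) = exp(-112.8 / 81.5) = 0.2506
epsilon = 0.0764 * (1 - 0.2506)
epsilon = 0.0572


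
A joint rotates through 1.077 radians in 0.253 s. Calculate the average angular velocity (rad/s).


omega = delta_theta / delta_t
omega = 1.077 / 0.253
omega = 4.2569


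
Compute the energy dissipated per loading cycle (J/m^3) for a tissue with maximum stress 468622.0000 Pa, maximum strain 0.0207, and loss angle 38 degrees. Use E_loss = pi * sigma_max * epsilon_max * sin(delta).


E_loss = pi * sigma_max * epsilon_max * sin(delta)
delta = 38 deg = 0.6632 rad
sin(delta) = 0.6157
E_loss = pi * 468622.0000 * 0.0207 * 0.6157
E_loss = 18762.2479


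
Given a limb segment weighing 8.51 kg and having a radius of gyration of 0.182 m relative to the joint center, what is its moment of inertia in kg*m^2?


I = m * k^2
I = 8.51 * 0.182^2
k^2 = 0.0331
I = 0.2819


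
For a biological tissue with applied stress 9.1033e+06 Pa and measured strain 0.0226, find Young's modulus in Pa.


E = stress / strain
E = 9.1033e+06 / 0.0226
E = 4.0280e+08


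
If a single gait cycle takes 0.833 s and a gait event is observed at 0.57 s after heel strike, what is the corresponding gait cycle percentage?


pct = (event_time / cycle_time) * 100
pct = (0.57 / 0.833) * 100
ratio = 0.6843
pct = 68.4274


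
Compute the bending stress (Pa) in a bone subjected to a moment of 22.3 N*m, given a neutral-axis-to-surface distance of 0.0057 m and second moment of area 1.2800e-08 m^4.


sigma = M * c / I
sigma = 22.3 * 0.0057 / 1.2800e-08
M * c = 0.1271
sigma = 9.9305e+06


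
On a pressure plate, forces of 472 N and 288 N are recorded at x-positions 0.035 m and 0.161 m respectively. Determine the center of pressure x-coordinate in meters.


COP_x = (F1*x1 + F2*x2) / (F1 + F2)
COP_x = (472*0.035 + 288*0.161) / (472 + 288)
Numerator = 62.8880
Denominator = 760
COP_x = 0.0827


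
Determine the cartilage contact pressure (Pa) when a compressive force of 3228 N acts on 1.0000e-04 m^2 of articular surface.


P = F / A
P = 3228 / 1.0000e-04
P = 3.2280e+07


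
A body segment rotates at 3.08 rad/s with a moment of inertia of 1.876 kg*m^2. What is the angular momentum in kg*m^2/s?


L = I * omega
L = 1.876 * 3.08
L = 5.7781


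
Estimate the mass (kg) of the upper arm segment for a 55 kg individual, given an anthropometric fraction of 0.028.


m_segment = body_mass * fraction
m_segment = 55 * 0.028
m_segment = 1.5400


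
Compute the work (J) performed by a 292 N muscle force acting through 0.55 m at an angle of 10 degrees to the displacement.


W = F * d * cos(theta)
theta = 10 deg = 0.1745 rad
cos(theta) = 0.9848
W = 292 * 0.55 * 0.9848
W = 158.1601


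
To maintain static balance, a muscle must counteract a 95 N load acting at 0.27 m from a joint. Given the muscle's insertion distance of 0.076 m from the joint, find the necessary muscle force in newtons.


F_muscle = W * d_load / d_muscle
F_muscle = 95 * 0.27 / 0.076
Numerator = 25.6500
F_muscle = 337.5000


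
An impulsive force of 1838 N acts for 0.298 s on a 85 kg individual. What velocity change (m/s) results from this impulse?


J = F * dt = 1838 * 0.298 = 547.7240 N*s
delta_v = J / m
delta_v = 547.7240 / 85
delta_v = 6.4438


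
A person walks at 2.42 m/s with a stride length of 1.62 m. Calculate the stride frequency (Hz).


f = v / stride_length
f = 2.42 / 1.62
f = 1.4938


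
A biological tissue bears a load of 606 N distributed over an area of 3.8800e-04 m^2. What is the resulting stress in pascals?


stress = F / A
stress = 606 / 3.8800e-04
stress = 1.5619e+06


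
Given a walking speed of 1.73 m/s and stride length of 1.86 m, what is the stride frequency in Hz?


f = v / stride_length
f = 1.73 / 1.86
f = 0.9301


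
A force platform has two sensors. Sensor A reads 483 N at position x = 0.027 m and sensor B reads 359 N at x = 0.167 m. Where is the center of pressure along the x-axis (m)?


COP_x = (F1*x1 + F2*x2) / (F1 + F2)
COP_x = (483*0.027 + 359*0.167) / (483 + 359)
Numerator = 72.9940
Denominator = 842
COP_x = 0.0867


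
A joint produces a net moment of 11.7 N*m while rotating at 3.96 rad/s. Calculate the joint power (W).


P = M * omega
P = 11.7 * 3.96
P = 46.3320


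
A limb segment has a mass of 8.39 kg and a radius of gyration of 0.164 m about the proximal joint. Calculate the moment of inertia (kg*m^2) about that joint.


I = m * k^2
I = 8.39 * 0.164^2
k^2 = 0.0269
I = 0.2257


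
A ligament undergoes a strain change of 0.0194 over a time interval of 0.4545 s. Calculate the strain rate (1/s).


strain_rate = delta_strain / delta_t
strain_rate = 0.0194 / 0.4545
strain_rate = 0.0427


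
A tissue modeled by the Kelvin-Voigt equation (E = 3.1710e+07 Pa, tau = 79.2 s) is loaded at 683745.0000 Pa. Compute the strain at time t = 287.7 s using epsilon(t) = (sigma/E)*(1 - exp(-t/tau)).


epsilon(t) = (sigma/E) * (1 - exp(-t/tau))
sigma/E = 683745.0000 / 3.1710e+07 = 0.0216
exp(-t/tau) = exp(-287.7 / 79.2) = 0.0264
epsilon = 0.0216 * (1 - 0.0264)
epsilon = 0.0210


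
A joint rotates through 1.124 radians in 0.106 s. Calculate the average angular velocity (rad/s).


omega = delta_theta / delta_t
omega = 1.124 / 0.106
omega = 10.6038


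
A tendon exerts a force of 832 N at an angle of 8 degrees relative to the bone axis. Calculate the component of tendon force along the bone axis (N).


F_eff = F_tendon * cos(theta)
theta = 8 deg = 0.1396 rad
cos(theta) = 0.9903
F_eff = 832 * 0.9903
F_eff = 823.9030


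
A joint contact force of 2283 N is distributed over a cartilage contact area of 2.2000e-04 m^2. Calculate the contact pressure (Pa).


P = F / A
P = 2283 / 2.2000e-04
P = 1.0377e+07


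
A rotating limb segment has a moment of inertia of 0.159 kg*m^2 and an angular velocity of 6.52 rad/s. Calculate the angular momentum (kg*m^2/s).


L = I * omega
L = 0.159 * 6.52
L = 1.0367
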